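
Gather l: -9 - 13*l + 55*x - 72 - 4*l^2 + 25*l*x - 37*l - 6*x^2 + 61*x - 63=-4*l^2 + l*(25*x - 50) - 6*x^2 + 116*x - 144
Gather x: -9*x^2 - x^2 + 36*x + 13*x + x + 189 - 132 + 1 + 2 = -10*x^2 + 50*x + 60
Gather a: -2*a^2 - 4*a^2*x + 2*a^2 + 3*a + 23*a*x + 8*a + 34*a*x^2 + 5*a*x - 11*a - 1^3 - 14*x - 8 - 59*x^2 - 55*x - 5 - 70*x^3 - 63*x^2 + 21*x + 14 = -4*a^2*x + a*(34*x^2 + 28*x) - 70*x^3 - 122*x^2 - 48*x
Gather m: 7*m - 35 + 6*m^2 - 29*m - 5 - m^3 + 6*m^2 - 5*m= -m^3 + 12*m^2 - 27*m - 40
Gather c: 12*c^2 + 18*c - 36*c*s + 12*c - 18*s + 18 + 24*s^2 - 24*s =12*c^2 + c*(30 - 36*s) + 24*s^2 - 42*s + 18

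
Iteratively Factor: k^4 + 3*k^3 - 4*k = (k - 1)*(k^3 + 4*k^2 + 4*k) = (k - 1)*(k + 2)*(k^2 + 2*k) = (k - 1)*(k + 2)^2*(k)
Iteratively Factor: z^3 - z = (z + 1)*(z^2 - z) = (z - 1)*(z + 1)*(z)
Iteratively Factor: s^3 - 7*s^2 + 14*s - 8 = (s - 4)*(s^2 - 3*s + 2) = (s - 4)*(s - 2)*(s - 1)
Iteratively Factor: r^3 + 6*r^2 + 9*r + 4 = (r + 4)*(r^2 + 2*r + 1) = (r + 1)*(r + 4)*(r + 1)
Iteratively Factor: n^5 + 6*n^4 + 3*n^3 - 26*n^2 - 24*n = (n)*(n^4 + 6*n^3 + 3*n^2 - 26*n - 24) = n*(n + 4)*(n^3 + 2*n^2 - 5*n - 6) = n*(n - 2)*(n + 4)*(n^2 + 4*n + 3) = n*(n - 2)*(n + 1)*(n + 4)*(n + 3)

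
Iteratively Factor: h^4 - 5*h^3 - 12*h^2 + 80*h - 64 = (h + 4)*(h^3 - 9*h^2 + 24*h - 16) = (h - 1)*(h + 4)*(h^2 - 8*h + 16) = (h - 4)*(h - 1)*(h + 4)*(h - 4)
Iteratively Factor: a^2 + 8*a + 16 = (a + 4)*(a + 4)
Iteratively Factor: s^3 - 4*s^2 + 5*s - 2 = (s - 1)*(s^2 - 3*s + 2) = (s - 2)*(s - 1)*(s - 1)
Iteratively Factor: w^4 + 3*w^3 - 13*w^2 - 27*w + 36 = (w - 1)*(w^3 + 4*w^2 - 9*w - 36) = (w - 3)*(w - 1)*(w^2 + 7*w + 12) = (w - 3)*(w - 1)*(w + 3)*(w + 4)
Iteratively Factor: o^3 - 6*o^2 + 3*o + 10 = (o + 1)*(o^2 - 7*o + 10) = (o - 5)*(o + 1)*(o - 2)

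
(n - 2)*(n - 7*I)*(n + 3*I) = n^3 - 2*n^2 - 4*I*n^2 + 21*n + 8*I*n - 42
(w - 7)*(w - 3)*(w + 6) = w^3 - 4*w^2 - 39*w + 126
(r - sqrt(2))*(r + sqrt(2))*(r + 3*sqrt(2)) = r^3 + 3*sqrt(2)*r^2 - 2*r - 6*sqrt(2)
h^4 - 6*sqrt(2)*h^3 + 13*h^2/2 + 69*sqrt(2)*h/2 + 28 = (h - 4*sqrt(2))*(h - 7*sqrt(2)/2)*(h + sqrt(2)/2)*(h + sqrt(2))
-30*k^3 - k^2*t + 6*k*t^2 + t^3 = (-2*k + t)*(3*k + t)*(5*k + t)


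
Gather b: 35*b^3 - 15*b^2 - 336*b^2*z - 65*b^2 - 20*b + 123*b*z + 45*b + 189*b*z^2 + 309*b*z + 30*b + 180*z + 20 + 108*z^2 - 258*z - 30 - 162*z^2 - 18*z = 35*b^3 + b^2*(-336*z - 80) + b*(189*z^2 + 432*z + 55) - 54*z^2 - 96*z - 10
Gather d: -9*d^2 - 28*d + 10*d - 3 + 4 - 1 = -9*d^2 - 18*d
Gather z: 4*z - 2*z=2*z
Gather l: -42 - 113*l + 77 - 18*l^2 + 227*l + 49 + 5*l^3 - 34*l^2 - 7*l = 5*l^3 - 52*l^2 + 107*l + 84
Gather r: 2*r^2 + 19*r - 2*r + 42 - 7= 2*r^2 + 17*r + 35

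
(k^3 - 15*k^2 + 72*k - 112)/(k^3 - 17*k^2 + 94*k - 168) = (k - 4)/(k - 6)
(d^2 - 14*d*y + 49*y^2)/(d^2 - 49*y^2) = (d - 7*y)/(d + 7*y)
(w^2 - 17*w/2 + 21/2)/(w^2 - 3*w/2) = (w - 7)/w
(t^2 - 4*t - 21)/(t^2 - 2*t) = (t^2 - 4*t - 21)/(t*(t - 2))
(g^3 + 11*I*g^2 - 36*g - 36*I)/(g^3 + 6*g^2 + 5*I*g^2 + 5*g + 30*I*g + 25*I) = (g^3 + 11*I*g^2 - 36*g - 36*I)/(g^3 + g^2*(6 + 5*I) + g*(5 + 30*I) + 25*I)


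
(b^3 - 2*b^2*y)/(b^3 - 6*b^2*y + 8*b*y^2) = b/(b - 4*y)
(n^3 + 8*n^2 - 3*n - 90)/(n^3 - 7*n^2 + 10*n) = (n^3 + 8*n^2 - 3*n - 90)/(n*(n^2 - 7*n + 10))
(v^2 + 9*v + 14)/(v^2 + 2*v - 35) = (v + 2)/(v - 5)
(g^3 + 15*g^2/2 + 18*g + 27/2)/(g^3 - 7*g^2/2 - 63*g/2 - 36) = (g + 3)/(g - 8)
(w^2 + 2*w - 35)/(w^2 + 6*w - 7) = (w - 5)/(w - 1)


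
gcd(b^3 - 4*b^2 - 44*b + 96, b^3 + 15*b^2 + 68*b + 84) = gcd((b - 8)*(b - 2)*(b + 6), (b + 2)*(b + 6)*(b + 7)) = b + 6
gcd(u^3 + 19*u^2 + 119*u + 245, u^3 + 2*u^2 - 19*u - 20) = u + 5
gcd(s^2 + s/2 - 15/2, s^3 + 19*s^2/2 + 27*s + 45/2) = s + 3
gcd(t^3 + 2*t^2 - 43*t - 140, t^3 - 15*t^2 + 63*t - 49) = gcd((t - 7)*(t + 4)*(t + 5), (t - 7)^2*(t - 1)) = t - 7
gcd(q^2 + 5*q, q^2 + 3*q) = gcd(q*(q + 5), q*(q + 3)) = q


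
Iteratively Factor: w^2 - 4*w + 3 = (w - 1)*(w - 3)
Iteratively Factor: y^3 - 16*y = (y - 4)*(y^2 + 4*y) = y*(y - 4)*(y + 4)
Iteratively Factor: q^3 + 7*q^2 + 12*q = (q)*(q^2 + 7*q + 12) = q*(q + 3)*(q + 4)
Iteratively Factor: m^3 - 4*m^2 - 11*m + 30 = (m + 3)*(m^2 - 7*m + 10) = (m - 2)*(m + 3)*(m - 5)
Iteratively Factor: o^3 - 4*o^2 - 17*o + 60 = (o + 4)*(o^2 - 8*o + 15) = (o - 3)*(o + 4)*(o - 5)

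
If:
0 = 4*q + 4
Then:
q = -1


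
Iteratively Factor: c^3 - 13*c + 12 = (c + 4)*(c^2 - 4*c + 3) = (c - 1)*(c + 4)*(c - 3)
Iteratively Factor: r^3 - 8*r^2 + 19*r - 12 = (r - 4)*(r^2 - 4*r + 3) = (r - 4)*(r - 1)*(r - 3)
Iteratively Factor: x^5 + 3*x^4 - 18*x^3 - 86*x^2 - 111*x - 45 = (x - 5)*(x^4 + 8*x^3 + 22*x^2 + 24*x + 9) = (x - 5)*(x + 3)*(x^3 + 5*x^2 + 7*x + 3) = (x - 5)*(x + 3)^2*(x^2 + 2*x + 1) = (x - 5)*(x + 1)*(x + 3)^2*(x + 1)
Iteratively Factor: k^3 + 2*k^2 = (k + 2)*(k^2) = k*(k + 2)*(k)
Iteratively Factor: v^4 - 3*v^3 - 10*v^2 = (v + 2)*(v^3 - 5*v^2) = v*(v + 2)*(v^2 - 5*v) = v^2*(v + 2)*(v - 5)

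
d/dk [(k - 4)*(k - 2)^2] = (k - 2)*(3*k - 10)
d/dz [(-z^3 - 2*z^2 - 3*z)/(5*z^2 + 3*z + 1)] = (-5*z^4 - 6*z^3 + 6*z^2 - 4*z - 3)/(25*z^4 + 30*z^3 + 19*z^2 + 6*z + 1)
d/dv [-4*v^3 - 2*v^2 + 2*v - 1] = -12*v^2 - 4*v + 2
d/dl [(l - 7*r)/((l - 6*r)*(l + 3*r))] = ((-l + 7*r)*(l - 6*r) + (-l + 7*r)*(l + 3*r) + (l - 6*r)*(l + 3*r))/((l - 6*r)^2*(l + 3*r)^2)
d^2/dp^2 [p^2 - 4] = 2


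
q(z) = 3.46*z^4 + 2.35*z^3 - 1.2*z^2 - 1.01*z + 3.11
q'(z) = 13.84*z^3 + 7.05*z^2 - 2.4*z - 1.01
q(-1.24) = 6.22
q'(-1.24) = -13.58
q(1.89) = 56.93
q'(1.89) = 113.07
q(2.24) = 108.35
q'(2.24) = 184.54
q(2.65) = 206.37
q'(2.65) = 299.70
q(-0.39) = 3.26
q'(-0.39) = 0.18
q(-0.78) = 3.33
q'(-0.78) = -1.42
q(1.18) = 10.82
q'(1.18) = 28.71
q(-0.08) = 3.18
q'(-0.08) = -0.78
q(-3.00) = 212.15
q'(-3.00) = -304.04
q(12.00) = 75625.55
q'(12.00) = 24900.91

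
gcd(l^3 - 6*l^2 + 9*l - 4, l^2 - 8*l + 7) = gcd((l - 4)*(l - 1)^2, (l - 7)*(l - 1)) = l - 1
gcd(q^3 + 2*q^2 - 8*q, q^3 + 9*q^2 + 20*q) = q^2 + 4*q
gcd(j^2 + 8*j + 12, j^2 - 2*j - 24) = 1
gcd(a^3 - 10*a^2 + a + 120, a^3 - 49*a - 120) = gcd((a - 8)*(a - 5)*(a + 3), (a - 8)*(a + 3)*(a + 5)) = a^2 - 5*a - 24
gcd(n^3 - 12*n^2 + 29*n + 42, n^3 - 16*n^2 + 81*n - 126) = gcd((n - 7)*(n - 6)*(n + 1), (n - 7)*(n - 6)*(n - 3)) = n^2 - 13*n + 42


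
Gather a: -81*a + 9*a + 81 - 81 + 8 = 8 - 72*a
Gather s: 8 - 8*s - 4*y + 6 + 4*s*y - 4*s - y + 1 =s*(4*y - 12) - 5*y + 15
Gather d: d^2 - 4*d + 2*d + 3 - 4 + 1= d^2 - 2*d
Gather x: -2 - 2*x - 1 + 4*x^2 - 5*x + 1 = 4*x^2 - 7*x - 2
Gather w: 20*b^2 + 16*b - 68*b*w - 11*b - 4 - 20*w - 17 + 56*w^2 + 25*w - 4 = 20*b^2 + 5*b + 56*w^2 + w*(5 - 68*b) - 25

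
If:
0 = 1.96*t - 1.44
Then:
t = 0.73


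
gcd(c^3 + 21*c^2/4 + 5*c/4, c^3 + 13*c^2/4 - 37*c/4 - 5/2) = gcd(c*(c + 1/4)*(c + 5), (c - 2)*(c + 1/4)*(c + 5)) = c^2 + 21*c/4 + 5/4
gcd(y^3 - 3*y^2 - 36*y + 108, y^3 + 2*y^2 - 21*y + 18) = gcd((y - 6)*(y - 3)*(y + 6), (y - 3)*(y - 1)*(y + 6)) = y^2 + 3*y - 18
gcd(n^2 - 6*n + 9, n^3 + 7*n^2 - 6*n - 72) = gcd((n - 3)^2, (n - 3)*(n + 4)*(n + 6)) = n - 3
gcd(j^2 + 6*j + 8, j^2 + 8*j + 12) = j + 2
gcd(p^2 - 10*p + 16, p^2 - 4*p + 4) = p - 2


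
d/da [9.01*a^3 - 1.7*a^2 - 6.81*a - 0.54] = 27.03*a^2 - 3.4*a - 6.81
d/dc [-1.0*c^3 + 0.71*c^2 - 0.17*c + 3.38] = -3.0*c^2 + 1.42*c - 0.17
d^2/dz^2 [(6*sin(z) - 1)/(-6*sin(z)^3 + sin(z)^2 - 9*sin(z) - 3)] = (864*sin(z)^7 - 432*sin(z)^6 - 2520*sin(z)^5 - 814*sin(z)^4 + 837*sin(z)^3 + 1371*sin(z)^2 - 189*sin(z) + 492)/(6*sin(z)^3 - sin(z)^2 + 9*sin(z) + 3)^3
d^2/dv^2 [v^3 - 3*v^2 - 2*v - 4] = 6*v - 6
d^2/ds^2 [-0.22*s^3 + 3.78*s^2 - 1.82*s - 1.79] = 7.56 - 1.32*s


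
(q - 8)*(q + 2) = q^2 - 6*q - 16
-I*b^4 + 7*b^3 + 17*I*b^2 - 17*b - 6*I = (b + I)*(b + 2*I)*(b + 3*I)*(-I*b + 1)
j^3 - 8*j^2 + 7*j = j*(j - 7)*(j - 1)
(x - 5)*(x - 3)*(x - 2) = x^3 - 10*x^2 + 31*x - 30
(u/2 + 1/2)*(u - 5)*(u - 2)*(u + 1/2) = u^4/2 - 11*u^3/4 + 23*u/4 + 5/2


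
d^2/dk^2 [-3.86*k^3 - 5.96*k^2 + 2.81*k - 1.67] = -23.16*k - 11.92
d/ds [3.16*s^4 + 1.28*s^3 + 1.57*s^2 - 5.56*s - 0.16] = 12.64*s^3 + 3.84*s^2 + 3.14*s - 5.56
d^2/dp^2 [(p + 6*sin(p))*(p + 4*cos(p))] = -6*p*sin(p) - 4*p*cos(p) - 8*sin(p) - 48*sin(2*p) + 12*cos(p) + 2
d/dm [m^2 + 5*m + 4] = 2*m + 5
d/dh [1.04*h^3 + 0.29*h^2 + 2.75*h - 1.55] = 3.12*h^2 + 0.58*h + 2.75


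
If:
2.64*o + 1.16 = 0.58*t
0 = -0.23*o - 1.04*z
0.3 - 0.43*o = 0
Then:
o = 0.70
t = 5.18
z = -0.15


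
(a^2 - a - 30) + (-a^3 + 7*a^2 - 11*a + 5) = -a^3 + 8*a^2 - 12*a - 25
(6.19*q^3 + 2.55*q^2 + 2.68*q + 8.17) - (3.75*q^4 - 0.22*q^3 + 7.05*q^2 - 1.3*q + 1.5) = -3.75*q^4 + 6.41*q^3 - 4.5*q^2 + 3.98*q + 6.67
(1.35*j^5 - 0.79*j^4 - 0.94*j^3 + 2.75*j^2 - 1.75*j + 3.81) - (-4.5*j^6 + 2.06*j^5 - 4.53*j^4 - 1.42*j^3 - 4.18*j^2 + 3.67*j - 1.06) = 4.5*j^6 - 0.71*j^5 + 3.74*j^4 + 0.48*j^3 + 6.93*j^2 - 5.42*j + 4.87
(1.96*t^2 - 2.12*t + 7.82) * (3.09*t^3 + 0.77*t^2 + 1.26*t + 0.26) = 6.0564*t^5 - 5.0416*t^4 + 25.001*t^3 + 3.8598*t^2 + 9.302*t + 2.0332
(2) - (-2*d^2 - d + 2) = 2*d^2 + d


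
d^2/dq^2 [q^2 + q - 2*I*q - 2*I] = 2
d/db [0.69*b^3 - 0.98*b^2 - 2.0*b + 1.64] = 2.07*b^2 - 1.96*b - 2.0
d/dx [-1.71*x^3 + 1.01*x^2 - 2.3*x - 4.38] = -5.13*x^2 + 2.02*x - 2.3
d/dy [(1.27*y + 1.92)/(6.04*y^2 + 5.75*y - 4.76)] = (7.6708*y^2 + 7.3025*y - (1.27*y + 1.92)*(12.08*y + 5.75) - 6.0452)/(6.04*y^2 + 5.75*y - 4.76)^2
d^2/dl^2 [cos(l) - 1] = -cos(l)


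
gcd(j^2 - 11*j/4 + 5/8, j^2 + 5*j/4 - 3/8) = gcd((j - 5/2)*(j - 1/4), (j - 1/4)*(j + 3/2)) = j - 1/4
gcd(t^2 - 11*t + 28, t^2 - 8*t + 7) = t - 7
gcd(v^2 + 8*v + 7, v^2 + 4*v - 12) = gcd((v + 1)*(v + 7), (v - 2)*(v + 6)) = 1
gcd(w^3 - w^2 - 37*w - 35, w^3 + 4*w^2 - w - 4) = w + 1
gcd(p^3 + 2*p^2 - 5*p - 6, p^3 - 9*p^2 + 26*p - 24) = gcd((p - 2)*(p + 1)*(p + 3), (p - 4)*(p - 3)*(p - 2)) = p - 2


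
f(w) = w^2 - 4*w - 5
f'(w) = 2*w - 4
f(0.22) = -5.83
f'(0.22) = -3.56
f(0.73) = -7.39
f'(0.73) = -2.54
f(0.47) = -6.66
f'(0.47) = -3.06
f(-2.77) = 13.75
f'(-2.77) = -9.54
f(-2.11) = 7.89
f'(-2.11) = -8.22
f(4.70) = -1.71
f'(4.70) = 5.40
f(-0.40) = -3.24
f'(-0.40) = -4.80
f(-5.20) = 42.84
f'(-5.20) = -14.40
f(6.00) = 7.00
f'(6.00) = 8.00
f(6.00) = 7.00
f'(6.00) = 8.00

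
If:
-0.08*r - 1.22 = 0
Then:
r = -15.25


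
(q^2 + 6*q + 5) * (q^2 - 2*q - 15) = q^4 + 4*q^3 - 22*q^2 - 100*q - 75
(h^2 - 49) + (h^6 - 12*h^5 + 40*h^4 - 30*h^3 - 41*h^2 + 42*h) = h^6 - 12*h^5 + 40*h^4 - 30*h^3 - 40*h^2 + 42*h - 49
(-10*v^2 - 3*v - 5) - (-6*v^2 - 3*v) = -4*v^2 - 5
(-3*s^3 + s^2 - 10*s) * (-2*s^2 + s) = 6*s^5 - 5*s^4 + 21*s^3 - 10*s^2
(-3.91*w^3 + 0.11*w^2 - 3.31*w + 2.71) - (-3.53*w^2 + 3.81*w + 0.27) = -3.91*w^3 + 3.64*w^2 - 7.12*w + 2.44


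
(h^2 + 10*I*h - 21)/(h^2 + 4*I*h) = (h^2 + 10*I*h - 21)/(h*(h + 4*I))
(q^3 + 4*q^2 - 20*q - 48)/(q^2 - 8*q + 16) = (q^2 + 8*q + 12)/(q - 4)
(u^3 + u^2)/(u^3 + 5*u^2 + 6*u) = u*(u + 1)/(u^2 + 5*u + 6)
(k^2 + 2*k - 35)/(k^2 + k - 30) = (k + 7)/(k + 6)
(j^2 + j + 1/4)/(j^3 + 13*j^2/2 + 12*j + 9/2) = (j + 1/2)/(j^2 + 6*j + 9)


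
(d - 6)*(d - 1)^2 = d^3 - 8*d^2 + 13*d - 6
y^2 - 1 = (y - 1)*(y + 1)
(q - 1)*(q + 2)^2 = q^3 + 3*q^2 - 4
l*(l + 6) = l^2 + 6*l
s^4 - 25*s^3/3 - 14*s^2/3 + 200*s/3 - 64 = (s - 8)*(s - 2)*(s - 4/3)*(s + 3)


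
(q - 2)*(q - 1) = q^2 - 3*q + 2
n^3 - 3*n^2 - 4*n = n*(n - 4)*(n + 1)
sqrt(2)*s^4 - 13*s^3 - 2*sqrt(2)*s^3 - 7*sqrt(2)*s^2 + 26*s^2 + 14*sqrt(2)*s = s*(s - 2)*(s - 7*sqrt(2))*(sqrt(2)*s + 1)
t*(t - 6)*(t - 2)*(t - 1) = t^4 - 9*t^3 + 20*t^2 - 12*t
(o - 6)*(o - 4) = o^2 - 10*o + 24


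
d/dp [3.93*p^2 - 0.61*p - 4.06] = 7.86*p - 0.61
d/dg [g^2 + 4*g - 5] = 2*g + 4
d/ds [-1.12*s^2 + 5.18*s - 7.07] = 5.18 - 2.24*s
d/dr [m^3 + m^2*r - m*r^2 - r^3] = m^2 - 2*m*r - 3*r^2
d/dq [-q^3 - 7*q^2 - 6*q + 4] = -3*q^2 - 14*q - 6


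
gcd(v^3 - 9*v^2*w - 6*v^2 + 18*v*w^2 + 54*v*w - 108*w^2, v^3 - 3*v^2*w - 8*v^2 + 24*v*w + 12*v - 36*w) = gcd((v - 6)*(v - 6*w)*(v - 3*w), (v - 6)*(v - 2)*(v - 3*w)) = v^2 - 3*v*w - 6*v + 18*w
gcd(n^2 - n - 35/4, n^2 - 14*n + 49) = 1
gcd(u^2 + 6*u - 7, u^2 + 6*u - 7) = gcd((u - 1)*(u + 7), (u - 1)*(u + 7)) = u^2 + 6*u - 7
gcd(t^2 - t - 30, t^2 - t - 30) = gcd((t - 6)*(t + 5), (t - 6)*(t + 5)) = t^2 - t - 30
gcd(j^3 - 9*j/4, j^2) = j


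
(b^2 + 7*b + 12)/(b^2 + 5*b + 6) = (b + 4)/(b + 2)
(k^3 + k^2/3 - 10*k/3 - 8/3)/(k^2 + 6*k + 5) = (3*k^2 - 2*k - 8)/(3*(k + 5))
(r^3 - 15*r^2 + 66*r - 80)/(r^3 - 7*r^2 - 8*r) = (r^2 - 7*r + 10)/(r*(r + 1))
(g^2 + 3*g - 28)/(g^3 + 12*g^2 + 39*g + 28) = (g - 4)/(g^2 + 5*g + 4)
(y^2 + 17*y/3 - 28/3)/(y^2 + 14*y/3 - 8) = (y + 7)/(y + 6)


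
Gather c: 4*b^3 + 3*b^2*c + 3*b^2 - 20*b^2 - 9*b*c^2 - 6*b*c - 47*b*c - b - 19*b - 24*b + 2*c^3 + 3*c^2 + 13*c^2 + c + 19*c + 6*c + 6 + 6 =4*b^3 - 17*b^2 - 44*b + 2*c^3 + c^2*(16 - 9*b) + c*(3*b^2 - 53*b + 26) + 12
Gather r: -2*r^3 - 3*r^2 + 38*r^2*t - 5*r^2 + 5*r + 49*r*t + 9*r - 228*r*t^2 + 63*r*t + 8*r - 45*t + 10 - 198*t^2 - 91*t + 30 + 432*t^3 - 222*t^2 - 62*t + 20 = -2*r^3 + r^2*(38*t - 8) + r*(-228*t^2 + 112*t + 22) + 432*t^3 - 420*t^2 - 198*t + 60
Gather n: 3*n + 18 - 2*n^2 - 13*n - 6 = -2*n^2 - 10*n + 12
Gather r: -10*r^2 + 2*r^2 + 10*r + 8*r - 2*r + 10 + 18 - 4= -8*r^2 + 16*r + 24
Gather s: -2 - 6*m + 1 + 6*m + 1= 0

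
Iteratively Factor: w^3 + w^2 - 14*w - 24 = (w + 3)*(w^2 - 2*w - 8) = (w + 2)*(w + 3)*(w - 4)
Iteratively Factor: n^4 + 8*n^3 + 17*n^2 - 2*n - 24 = (n + 2)*(n^3 + 6*n^2 + 5*n - 12) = (n + 2)*(n + 4)*(n^2 + 2*n - 3) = (n + 2)*(n + 3)*(n + 4)*(n - 1)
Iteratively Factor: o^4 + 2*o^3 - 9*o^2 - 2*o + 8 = (o + 1)*(o^3 + o^2 - 10*o + 8) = (o - 2)*(o + 1)*(o^2 + 3*o - 4) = (o - 2)*(o - 1)*(o + 1)*(o + 4)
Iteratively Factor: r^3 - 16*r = (r - 4)*(r^2 + 4*r) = r*(r - 4)*(r + 4)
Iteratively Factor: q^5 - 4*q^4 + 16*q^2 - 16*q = (q)*(q^4 - 4*q^3 + 16*q - 16) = q*(q - 2)*(q^3 - 2*q^2 - 4*q + 8) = q*(q - 2)^2*(q^2 - 4) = q*(q - 2)^2*(q + 2)*(q - 2)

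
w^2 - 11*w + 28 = (w - 7)*(w - 4)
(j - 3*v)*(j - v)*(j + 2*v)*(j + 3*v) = j^4 + j^3*v - 11*j^2*v^2 - 9*j*v^3 + 18*v^4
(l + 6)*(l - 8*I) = l^2 + 6*l - 8*I*l - 48*I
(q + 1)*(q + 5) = q^2 + 6*q + 5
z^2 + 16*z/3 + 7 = (z + 7/3)*(z + 3)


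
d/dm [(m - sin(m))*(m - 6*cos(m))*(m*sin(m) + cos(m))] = m*(m - sin(m))*(m - 6*cos(m))*cos(m) + (m - sin(m))*(m*sin(m) + cos(m))*(6*sin(m) + 1) - (m - 6*cos(m))*(m*sin(m) + cos(m))*(cos(m) - 1)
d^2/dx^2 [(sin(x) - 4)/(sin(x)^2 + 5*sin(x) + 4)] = (-sin(x)^4 + 22*sin(x)^3 + 64*sin(x)^2 - 32*sin(x) - 208)/((sin(x) + 1)^2*(sin(x) + 4)^3)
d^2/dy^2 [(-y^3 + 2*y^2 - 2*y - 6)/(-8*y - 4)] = (4*y^3 + 6*y^2 + 3*y + 18)/(2*(8*y^3 + 12*y^2 + 6*y + 1))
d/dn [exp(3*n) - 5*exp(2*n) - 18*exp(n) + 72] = (3*exp(2*n) - 10*exp(n) - 18)*exp(n)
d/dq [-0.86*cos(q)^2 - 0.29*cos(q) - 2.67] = (1.72*cos(q) + 0.29)*sin(q)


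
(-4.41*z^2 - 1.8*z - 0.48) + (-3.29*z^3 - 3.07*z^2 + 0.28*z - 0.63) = -3.29*z^3 - 7.48*z^2 - 1.52*z - 1.11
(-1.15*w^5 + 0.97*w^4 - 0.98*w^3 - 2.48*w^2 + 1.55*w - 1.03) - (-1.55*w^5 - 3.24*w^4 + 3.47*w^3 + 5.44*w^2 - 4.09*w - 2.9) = 0.4*w^5 + 4.21*w^4 - 4.45*w^3 - 7.92*w^2 + 5.64*w + 1.87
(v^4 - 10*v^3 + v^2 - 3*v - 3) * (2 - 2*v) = -2*v^5 + 22*v^4 - 22*v^3 + 8*v^2 - 6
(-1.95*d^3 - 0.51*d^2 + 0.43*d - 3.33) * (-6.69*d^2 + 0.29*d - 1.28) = 13.0455*d^5 + 2.8464*d^4 - 0.5286*d^3 + 23.0552*d^2 - 1.5161*d + 4.2624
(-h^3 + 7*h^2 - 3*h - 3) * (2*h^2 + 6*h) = -2*h^5 + 8*h^4 + 36*h^3 - 24*h^2 - 18*h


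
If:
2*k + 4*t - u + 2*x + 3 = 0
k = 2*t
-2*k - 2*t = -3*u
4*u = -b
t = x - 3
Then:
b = 9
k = -9/4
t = -9/8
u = -9/4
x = 15/8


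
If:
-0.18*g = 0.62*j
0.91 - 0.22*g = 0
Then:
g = 4.14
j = -1.20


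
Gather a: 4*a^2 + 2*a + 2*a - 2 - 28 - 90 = 4*a^2 + 4*a - 120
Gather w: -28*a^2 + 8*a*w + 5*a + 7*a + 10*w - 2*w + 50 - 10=-28*a^2 + 12*a + w*(8*a + 8) + 40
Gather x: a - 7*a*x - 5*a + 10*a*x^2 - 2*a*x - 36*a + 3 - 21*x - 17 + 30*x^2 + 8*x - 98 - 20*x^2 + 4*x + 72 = -40*a + x^2*(10*a + 10) + x*(-9*a - 9) - 40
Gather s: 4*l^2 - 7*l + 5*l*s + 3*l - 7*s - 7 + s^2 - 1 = 4*l^2 - 4*l + s^2 + s*(5*l - 7) - 8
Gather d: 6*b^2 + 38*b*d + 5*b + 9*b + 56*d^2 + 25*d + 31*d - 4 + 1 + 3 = 6*b^2 + 14*b + 56*d^2 + d*(38*b + 56)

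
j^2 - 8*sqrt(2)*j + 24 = (j - 6*sqrt(2))*(j - 2*sqrt(2))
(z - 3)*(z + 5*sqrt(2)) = z^2 - 3*z + 5*sqrt(2)*z - 15*sqrt(2)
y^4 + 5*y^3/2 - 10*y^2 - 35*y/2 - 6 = (y - 3)*(y + 1/2)*(y + 1)*(y + 4)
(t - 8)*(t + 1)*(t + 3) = t^3 - 4*t^2 - 29*t - 24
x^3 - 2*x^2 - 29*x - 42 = (x - 7)*(x + 2)*(x + 3)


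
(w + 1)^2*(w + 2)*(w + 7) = w^4 + 11*w^3 + 33*w^2 + 37*w + 14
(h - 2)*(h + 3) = h^2 + h - 6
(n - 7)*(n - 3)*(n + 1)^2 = n^4 - 8*n^3 + 2*n^2 + 32*n + 21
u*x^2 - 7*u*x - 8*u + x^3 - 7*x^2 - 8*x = (u + x)*(x - 8)*(x + 1)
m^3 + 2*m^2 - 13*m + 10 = (m - 2)*(m - 1)*(m + 5)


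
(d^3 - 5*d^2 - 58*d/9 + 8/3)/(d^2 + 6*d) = (9*d^3 - 45*d^2 - 58*d + 24)/(9*d*(d + 6))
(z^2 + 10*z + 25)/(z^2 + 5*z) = (z + 5)/z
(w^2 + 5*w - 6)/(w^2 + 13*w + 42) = (w - 1)/(w + 7)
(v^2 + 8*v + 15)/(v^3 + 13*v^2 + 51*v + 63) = (v + 5)/(v^2 + 10*v + 21)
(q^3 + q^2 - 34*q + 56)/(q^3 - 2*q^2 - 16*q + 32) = (q + 7)/(q + 4)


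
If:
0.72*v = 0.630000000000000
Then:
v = 0.88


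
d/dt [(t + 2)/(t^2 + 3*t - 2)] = (t^2 + 3*t - (t + 2)*(2*t + 3) - 2)/(t^2 + 3*t - 2)^2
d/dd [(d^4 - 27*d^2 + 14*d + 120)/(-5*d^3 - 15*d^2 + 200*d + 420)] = (-d^4 - 2*d^3 + 105*d^2 - 48*d - 906)/(5*(d^4 + 2*d^3 - 83*d^2 - 84*d + 1764))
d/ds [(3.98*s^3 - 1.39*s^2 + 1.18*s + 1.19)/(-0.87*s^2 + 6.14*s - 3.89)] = (-3.4626*s^4 + 48.8744*s^3 - 53.9546*s^2 + 12.8848*s - 11.8968)/(0.7569*s^4 - 10.6836*s^3 + 44.4682*s^2 - 47.7692*s + 15.1321)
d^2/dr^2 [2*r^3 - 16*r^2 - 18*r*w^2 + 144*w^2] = 12*r - 32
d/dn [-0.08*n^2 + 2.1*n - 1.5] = 2.1 - 0.16*n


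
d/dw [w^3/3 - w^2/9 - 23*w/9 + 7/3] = w^2 - 2*w/9 - 23/9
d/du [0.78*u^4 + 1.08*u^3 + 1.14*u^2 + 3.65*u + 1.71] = 3.12*u^3 + 3.24*u^2 + 2.28*u + 3.65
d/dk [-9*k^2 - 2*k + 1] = -18*k - 2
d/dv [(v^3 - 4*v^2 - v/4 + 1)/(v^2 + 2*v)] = (v^4 + 4*v^3 - 31*v^2/4 - 2*v - 2)/(v^2*(v^2 + 4*v + 4))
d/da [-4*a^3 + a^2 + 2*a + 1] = -12*a^2 + 2*a + 2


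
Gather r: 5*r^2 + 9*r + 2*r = 5*r^2 + 11*r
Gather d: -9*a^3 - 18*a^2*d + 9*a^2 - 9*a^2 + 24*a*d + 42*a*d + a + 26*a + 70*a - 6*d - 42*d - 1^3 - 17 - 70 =-9*a^3 + 97*a + d*(-18*a^2 + 66*a - 48) - 88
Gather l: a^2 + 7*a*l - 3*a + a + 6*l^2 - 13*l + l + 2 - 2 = a^2 - 2*a + 6*l^2 + l*(7*a - 12)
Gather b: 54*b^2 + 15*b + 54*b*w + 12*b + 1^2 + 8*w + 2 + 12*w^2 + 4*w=54*b^2 + b*(54*w + 27) + 12*w^2 + 12*w + 3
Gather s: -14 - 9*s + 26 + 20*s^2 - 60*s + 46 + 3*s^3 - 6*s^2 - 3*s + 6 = 3*s^3 + 14*s^2 - 72*s + 64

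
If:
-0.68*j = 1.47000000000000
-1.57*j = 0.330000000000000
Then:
No Solution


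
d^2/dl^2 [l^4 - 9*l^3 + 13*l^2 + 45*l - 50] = 12*l^2 - 54*l + 26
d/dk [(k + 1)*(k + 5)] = 2*k + 6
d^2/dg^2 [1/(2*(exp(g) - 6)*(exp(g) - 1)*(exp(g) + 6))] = (9*exp(5*g) - 11*exp(4*g) - 68*exp(3*g) - 216*exp(2*g) + 1440*exp(g) + 1296)*exp(g)/(2*(exp(9*g) - 3*exp(8*g) - 105*exp(7*g) + 323*exp(6*g) + 3564*exp(5*g) - 11556*exp(4*g) - 34992*exp(3*g) + 136080*exp(2*g) - 139968*exp(g) + 46656))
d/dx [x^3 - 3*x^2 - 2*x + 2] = 3*x^2 - 6*x - 2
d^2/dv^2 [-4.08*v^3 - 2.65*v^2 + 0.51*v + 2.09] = -24.48*v - 5.3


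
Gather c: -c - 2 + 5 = 3 - c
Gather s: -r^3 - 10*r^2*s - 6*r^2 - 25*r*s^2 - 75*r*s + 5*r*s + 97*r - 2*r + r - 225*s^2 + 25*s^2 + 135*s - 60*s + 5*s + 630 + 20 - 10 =-r^3 - 6*r^2 + 96*r + s^2*(-25*r - 200) + s*(-10*r^2 - 70*r + 80) + 640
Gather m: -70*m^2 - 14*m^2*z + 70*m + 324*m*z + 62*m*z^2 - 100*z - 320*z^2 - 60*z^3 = m^2*(-14*z - 70) + m*(62*z^2 + 324*z + 70) - 60*z^3 - 320*z^2 - 100*z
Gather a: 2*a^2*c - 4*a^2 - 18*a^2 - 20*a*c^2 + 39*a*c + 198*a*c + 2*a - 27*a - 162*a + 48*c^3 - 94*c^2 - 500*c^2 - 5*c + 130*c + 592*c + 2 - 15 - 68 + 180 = a^2*(2*c - 22) + a*(-20*c^2 + 237*c - 187) + 48*c^3 - 594*c^2 + 717*c + 99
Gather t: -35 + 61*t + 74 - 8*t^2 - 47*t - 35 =-8*t^2 + 14*t + 4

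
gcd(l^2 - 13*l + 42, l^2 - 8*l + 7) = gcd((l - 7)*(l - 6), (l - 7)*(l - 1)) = l - 7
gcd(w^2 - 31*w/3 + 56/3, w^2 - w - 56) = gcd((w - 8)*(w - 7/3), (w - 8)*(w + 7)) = w - 8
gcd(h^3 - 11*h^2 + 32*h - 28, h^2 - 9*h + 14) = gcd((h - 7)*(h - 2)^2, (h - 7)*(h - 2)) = h^2 - 9*h + 14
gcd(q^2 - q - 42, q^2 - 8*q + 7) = q - 7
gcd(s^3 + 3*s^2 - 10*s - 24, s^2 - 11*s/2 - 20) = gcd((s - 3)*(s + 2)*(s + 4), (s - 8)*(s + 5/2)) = 1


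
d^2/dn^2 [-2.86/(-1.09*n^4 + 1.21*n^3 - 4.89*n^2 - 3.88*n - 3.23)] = ((-37.4088*n^2 + 20.7636*n - 27.9708)*(1.09*n^4 - 1.21*n^3 + 4.89*n^2 + 3.88*n + 3.23) + 2.86*(4.36*n^3 - 3.63*n^2 + 9.78*n + 3.88)*(8.72*n^3 - 7.26*n^2 + 19.56*n + 7.76))/(1.09*n^4 - 1.21*n^3 + 4.89*n^2 + 3.88*n + 3.23)^3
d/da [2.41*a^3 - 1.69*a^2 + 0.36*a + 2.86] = 7.23*a^2 - 3.38*a + 0.36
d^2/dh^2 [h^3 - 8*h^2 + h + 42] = 6*h - 16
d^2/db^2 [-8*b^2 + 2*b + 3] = -16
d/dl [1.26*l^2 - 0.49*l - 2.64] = 2.52*l - 0.49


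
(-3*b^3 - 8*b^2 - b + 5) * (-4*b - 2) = 12*b^4 + 38*b^3 + 20*b^2 - 18*b - 10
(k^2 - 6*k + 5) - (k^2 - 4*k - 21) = 26 - 2*k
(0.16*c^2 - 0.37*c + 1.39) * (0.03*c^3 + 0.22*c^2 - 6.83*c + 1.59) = 0.0048*c^5 + 0.0241*c^4 - 1.1325*c^3 + 3.0873*c^2 - 10.082*c + 2.2101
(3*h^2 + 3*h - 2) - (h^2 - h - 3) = 2*h^2 + 4*h + 1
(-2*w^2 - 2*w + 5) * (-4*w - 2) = 8*w^3 + 12*w^2 - 16*w - 10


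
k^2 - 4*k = k*(k - 4)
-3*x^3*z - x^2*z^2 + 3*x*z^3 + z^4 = z*(-x + z)*(x + z)*(3*x + z)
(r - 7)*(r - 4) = r^2 - 11*r + 28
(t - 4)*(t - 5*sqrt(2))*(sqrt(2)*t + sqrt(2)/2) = sqrt(2)*t^3 - 10*t^2 - 7*sqrt(2)*t^2/2 - 2*sqrt(2)*t + 35*t + 20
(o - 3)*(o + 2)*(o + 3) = o^3 + 2*o^2 - 9*o - 18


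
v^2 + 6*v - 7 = (v - 1)*(v + 7)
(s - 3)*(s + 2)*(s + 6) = s^3 + 5*s^2 - 12*s - 36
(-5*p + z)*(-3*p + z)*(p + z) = 15*p^3 + 7*p^2*z - 7*p*z^2 + z^3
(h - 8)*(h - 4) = h^2 - 12*h + 32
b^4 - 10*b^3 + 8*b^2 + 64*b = b*(b - 8)*(b - 4)*(b + 2)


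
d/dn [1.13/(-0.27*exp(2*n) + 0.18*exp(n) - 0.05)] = (0.6102*exp(n) - 0.2034)*exp(n)/(0.27*exp(2*n) - 0.18*exp(n) + 0.05)^2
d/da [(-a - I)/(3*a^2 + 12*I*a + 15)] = (-a^2 - 4*I*a + 2*(a + I)*(a + 2*I) - 5)/(3*(a^2 + 4*I*a + 5)^2)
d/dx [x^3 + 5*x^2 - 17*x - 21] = 3*x^2 + 10*x - 17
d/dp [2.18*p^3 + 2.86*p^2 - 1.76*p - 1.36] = 6.54*p^2 + 5.72*p - 1.76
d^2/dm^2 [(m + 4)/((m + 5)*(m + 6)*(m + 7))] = 2*(3*m^5 + 78*m^4 + 793*m^3 + 3912*m^2 + 9252*m + 8206)/(m^9 + 54*m^8 + 1293*m^7 + 18018*m^6 + 161031*m^5 + 957186*m^4 + 3784103*m^3 + 9594270*m^2 + 14156100*m + 9261000)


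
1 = 1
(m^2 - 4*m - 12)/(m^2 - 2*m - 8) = (m - 6)/(m - 4)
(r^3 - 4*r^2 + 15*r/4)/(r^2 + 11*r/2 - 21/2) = r*(2*r - 5)/(2*(r + 7))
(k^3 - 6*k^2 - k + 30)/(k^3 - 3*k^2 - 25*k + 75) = (k + 2)/(k + 5)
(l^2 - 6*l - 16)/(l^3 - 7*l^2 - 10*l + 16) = 1/(l - 1)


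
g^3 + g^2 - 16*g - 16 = (g - 4)*(g + 1)*(g + 4)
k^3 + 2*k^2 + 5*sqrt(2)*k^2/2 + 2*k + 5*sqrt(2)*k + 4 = (k + 2)*(k + sqrt(2)/2)*(k + 2*sqrt(2))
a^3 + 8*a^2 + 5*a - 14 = (a - 1)*(a + 2)*(a + 7)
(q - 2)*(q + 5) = q^2 + 3*q - 10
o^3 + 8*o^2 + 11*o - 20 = (o - 1)*(o + 4)*(o + 5)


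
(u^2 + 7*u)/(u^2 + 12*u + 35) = u/(u + 5)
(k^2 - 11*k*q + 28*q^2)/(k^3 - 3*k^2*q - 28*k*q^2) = (k - 4*q)/(k*(k + 4*q))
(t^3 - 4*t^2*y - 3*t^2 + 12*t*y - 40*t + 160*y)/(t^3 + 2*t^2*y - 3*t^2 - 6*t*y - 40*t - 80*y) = (t - 4*y)/(t + 2*y)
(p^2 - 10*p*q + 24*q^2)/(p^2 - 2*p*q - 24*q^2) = (p - 4*q)/(p + 4*q)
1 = 1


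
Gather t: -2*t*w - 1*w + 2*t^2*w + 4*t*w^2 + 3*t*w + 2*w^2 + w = 2*t^2*w + t*(4*w^2 + w) + 2*w^2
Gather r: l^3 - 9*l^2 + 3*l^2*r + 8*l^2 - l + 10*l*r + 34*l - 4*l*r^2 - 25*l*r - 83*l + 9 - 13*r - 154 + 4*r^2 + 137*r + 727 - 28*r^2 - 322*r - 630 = l^3 - l^2 - 50*l + r^2*(-4*l - 24) + r*(3*l^2 - 15*l - 198) - 48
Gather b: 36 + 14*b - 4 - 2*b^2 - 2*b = -2*b^2 + 12*b + 32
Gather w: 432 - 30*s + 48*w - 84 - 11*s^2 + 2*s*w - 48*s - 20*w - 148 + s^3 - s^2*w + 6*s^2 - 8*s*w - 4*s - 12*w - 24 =s^3 - 5*s^2 - 82*s + w*(-s^2 - 6*s + 16) + 176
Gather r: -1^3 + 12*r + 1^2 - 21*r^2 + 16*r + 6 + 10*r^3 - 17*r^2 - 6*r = 10*r^3 - 38*r^2 + 22*r + 6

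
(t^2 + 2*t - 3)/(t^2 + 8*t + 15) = (t - 1)/(t + 5)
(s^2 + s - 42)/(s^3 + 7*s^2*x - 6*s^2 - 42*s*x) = (s + 7)/(s*(s + 7*x))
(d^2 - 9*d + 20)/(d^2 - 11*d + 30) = (d - 4)/(d - 6)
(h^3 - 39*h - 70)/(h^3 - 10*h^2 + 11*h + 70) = (h + 5)/(h - 5)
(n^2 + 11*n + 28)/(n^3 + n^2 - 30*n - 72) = (n + 7)/(n^2 - 3*n - 18)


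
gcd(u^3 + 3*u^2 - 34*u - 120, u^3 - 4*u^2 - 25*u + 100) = u + 5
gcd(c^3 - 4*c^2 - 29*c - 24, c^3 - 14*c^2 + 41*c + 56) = c^2 - 7*c - 8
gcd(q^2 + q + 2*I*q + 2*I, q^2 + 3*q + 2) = q + 1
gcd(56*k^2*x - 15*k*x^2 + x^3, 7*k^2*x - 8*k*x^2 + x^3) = -7*k*x + x^2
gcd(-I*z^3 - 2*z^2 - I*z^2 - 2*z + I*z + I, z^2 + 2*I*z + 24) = 1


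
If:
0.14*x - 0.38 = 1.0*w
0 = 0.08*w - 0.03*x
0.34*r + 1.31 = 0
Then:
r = -3.85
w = -0.61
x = -1.62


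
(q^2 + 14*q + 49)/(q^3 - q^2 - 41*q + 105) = (q + 7)/(q^2 - 8*q + 15)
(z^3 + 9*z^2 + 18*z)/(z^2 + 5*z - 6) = z*(z + 3)/(z - 1)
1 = 1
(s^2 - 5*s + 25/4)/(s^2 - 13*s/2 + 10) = (s - 5/2)/(s - 4)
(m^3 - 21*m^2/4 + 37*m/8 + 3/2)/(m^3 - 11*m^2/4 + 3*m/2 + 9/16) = 2*(m - 4)/(2*m - 3)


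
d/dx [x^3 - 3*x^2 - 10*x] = 3*x^2 - 6*x - 10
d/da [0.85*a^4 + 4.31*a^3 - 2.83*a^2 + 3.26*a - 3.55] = 3.4*a^3 + 12.93*a^2 - 5.66*a + 3.26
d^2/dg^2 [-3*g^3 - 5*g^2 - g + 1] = -18*g - 10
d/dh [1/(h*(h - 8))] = 2*(4 - h)/(h^2*(h^2 - 16*h + 64))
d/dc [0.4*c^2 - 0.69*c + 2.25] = 0.8*c - 0.69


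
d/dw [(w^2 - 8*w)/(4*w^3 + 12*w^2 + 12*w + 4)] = (-w^2 + 18*w - 8)/(4*(w^4 + 4*w^3 + 6*w^2 + 4*w + 1))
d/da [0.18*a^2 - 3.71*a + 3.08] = 0.36*a - 3.71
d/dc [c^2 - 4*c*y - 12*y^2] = 2*c - 4*y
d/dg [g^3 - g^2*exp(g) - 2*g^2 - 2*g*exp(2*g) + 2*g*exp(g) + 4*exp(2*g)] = -g^2*exp(g) + 3*g^2 - 4*g*exp(2*g) - 4*g + 6*exp(2*g) + 2*exp(g)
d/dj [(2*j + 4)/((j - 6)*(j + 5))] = 2*(-j^2 - 4*j - 28)/(j^4 - 2*j^3 - 59*j^2 + 60*j + 900)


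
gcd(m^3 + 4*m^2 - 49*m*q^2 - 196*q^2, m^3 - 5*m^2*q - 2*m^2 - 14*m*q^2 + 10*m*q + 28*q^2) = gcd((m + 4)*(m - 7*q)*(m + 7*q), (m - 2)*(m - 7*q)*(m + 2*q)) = -m + 7*q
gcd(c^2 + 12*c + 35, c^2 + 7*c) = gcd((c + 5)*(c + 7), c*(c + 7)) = c + 7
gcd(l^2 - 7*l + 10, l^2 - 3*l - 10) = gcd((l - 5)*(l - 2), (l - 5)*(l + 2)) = l - 5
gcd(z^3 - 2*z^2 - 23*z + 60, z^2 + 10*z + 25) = z + 5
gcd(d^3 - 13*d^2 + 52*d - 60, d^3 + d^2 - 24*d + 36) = d - 2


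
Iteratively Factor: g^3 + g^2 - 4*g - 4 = (g + 2)*(g^2 - g - 2) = (g + 1)*(g + 2)*(g - 2)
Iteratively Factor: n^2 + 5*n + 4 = (n + 1)*(n + 4)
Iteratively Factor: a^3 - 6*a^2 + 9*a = (a - 3)*(a^2 - 3*a) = a*(a - 3)*(a - 3)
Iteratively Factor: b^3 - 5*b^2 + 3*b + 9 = (b - 3)*(b^2 - 2*b - 3) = (b - 3)*(b + 1)*(b - 3)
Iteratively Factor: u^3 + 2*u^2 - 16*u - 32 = (u + 4)*(u^2 - 2*u - 8) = (u - 4)*(u + 4)*(u + 2)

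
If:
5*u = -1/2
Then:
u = -1/10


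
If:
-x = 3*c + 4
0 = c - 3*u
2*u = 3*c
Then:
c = 0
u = 0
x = -4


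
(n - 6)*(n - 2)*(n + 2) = n^3 - 6*n^2 - 4*n + 24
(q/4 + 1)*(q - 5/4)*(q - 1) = q^3/4 + 7*q^2/16 - 31*q/16 + 5/4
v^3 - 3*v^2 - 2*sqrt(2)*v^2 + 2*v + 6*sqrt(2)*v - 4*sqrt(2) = (v - 2)*(v - 1)*(v - 2*sqrt(2))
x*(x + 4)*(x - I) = x^3 + 4*x^2 - I*x^2 - 4*I*x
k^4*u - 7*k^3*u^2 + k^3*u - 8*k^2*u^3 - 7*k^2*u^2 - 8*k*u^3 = k*(k - 8*u)*(k + u)*(k*u + u)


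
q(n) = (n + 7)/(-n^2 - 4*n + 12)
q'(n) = (n + 7)*(2*n + 4)/(-n^2 - 4*n + 12)^2 + 1/(-n^2 - 4*n + 12) = (-n^2 - 4*n + 2*(n + 2)*(n + 7) + 12)/(n^2 + 4*n - 12)^2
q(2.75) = -1.49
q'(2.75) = 2.00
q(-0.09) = 0.56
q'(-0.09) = 0.25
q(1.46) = 2.10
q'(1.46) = 3.86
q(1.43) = 1.99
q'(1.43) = 3.46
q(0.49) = 0.76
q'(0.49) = 0.49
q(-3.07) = 0.26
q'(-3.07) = 0.03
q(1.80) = 5.64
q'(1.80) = 28.12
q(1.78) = 5.13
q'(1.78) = 23.24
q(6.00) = -0.27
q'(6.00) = 0.07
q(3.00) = -1.11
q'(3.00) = 1.12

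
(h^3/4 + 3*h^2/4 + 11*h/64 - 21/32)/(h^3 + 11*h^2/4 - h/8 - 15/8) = (4*h^2 + 15*h + 14)/(8*(2*h^2 + 7*h + 5))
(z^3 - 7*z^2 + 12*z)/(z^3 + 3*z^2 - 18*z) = (z - 4)/(z + 6)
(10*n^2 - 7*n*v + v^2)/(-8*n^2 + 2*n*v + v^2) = (-5*n + v)/(4*n + v)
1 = 1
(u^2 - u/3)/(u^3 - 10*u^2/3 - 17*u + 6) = u/(u^2 - 3*u - 18)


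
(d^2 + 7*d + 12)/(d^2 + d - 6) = (d + 4)/(d - 2)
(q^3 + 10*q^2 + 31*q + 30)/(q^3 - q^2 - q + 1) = (q^3 + 10*q^2 + 31*q + 30)/(q^3 - q^2 - q + 1)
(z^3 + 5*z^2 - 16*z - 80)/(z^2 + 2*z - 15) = (z^2 - 16)/(z - 3)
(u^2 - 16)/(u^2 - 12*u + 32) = (u + 4)/(u - 8)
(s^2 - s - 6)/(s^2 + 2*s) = (s - 3)/s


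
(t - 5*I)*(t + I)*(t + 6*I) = t^3 + 2*I*t^2 + 29*t + 30*I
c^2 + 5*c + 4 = (c + 1)*(c + 4)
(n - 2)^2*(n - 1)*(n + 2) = n^4 - 3*n^3 - 2*n^2 + 12*n - 8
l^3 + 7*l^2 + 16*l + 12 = (l + 2)^2*(l + 3)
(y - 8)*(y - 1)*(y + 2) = y^3 - 7*y^2 - 10*y + 16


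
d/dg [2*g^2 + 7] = 4*g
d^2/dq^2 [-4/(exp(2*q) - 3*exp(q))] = 4*((exp(q) - 3)*(4*exp(q) - 3) - 2*(2*exp(q) - 3)^2)*exp(-q)/(exp(q) - 3)^3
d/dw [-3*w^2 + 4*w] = 4 - 6*w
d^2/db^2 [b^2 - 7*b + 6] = 2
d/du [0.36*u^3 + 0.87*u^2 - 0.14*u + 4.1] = 1.08*u^2 + 1.74*u - 0.14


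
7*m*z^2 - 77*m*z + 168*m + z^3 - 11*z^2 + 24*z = (7*m + z)*(z - 8)*(z - 3)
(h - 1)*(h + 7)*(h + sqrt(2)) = h^3 + sqrt(2)*h^2 + 6*h^2 - 7*h + 6*sqrt(2)*h - 7*sqrt(2)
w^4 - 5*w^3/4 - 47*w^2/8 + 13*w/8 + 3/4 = (w - 3)*(w - 1/2)*(w + 1/4)*(w + 2)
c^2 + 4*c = c*(c + 4)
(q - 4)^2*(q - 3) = q^3 - 11*q^2 + 40*q - 48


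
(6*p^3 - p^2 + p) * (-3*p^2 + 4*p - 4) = -18*p^5 + 27*p^4 - 31*p^3 + 8*p^2 - 4*p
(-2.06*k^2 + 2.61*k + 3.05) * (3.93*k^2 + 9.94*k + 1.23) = -8.0958*k^4 - 10.2191*k^3 + 35.3961*k^2 + 33.5273*k + 3.7515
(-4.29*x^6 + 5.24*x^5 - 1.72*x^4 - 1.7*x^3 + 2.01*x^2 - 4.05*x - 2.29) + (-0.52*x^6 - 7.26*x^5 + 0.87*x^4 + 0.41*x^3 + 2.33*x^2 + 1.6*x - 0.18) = -4.81*x^6 - 2.02*x^5 - 0.85*x^4 - 1.29*x^3 + 4.34*x^2 - 2.45*x - 2.47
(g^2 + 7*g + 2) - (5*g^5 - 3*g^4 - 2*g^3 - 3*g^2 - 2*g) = -5*g^5 + 3*g^4 + 2*g^3 + 4*g^2 + 9*g + 2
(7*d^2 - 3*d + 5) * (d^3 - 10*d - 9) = 7*d^5 - 3*d^4 - 65*d^3 - 33*d^2 - 23*d - 45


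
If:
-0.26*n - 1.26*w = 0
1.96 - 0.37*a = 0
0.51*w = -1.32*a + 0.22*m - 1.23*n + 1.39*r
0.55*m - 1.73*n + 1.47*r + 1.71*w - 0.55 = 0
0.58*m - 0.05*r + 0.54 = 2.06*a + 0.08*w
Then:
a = 5.30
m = 18.65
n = 14.29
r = 13.64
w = -2.95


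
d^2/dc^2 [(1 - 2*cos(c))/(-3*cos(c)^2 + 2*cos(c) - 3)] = 4*(81*(1 - cos(2*c))^2*cos(c) - 12*(1 - cos(2*c))^2 - 39*cos(c) + 50*cos(2*c) + 9*cos(3*c) - 18*cos(5*c) + 30)/(4*cos(c) - 3*cos(2*c) - 9)^3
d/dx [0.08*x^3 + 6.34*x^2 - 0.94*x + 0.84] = 0.24*x^2 + 12.68*x - 0.94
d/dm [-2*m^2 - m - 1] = -4*m - 1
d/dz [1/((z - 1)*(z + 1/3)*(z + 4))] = 3*(-9*z^2 - 20*z + 9)/(9*z^6 + 60*z^5 + 46*z^4 - 204*z^3 + z^2 + 72*z + 16)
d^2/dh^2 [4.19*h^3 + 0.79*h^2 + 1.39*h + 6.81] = 25.14*h + 1.58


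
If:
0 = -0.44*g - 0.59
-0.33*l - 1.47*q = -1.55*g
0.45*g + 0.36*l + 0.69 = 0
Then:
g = -1.34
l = -0.24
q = -1.36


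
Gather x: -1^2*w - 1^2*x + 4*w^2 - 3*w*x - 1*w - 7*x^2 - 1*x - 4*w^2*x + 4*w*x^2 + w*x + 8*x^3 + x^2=4*w^2 - 2*w + 8*x^3 + x^2*(4*w - 6) + x*(-4*w^2 - 2*w - 2)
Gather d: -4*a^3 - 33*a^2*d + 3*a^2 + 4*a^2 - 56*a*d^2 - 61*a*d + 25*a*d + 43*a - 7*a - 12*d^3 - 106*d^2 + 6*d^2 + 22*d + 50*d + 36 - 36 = -4*a^3 + 7*a^2 + 36*a - 12*d^3 + d^2*(-56*a - 100) + d*(-33*a^2 - 36*a + 72)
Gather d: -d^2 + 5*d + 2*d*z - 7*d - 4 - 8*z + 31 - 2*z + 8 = -d^2 + d*(2*z - 2) - 10*z + 35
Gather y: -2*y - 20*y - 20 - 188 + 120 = -22*y - 88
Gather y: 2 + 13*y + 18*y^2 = 18*y^2 + 13*y + 2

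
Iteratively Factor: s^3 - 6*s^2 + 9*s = (s - 3)*(s^2 - 3*s) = s*(s - 3)*(s - 3)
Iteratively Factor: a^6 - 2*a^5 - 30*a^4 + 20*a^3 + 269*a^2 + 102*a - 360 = (a + 3)*(a^5 - 5*a^4 - 15*a^3 + 65*a^2 + 74*a - 120) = (a + 2)*(a + 3)*(a^4 - 7*a^3 - a^2 + 67*a - 60) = (a + 2)*(a + 3)^2*(a^3 - 10*a^2 + 29*a - 20) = (a - 5)*(a + 2)*(a + 3)^2*(a^2 - 5*a + 4) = (a - 5)*(a - 1)*(a + 2)*(a + 3)^2*(a - 4)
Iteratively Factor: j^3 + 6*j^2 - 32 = (j - 2)*(j^2 + 8*j + 16) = (j - 2)*(j + 4)*(j + 4)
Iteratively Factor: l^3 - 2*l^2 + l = (l - 1)*(l^2 - l) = (l - 1)^2*(l)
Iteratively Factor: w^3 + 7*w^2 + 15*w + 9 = (w + 3)*(w^2 + 4*w + 3) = (w + 1)*(w + 3)*(w + 3)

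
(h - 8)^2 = h^2 - 16*h + 64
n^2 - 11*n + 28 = (n - 7)*(n - 4)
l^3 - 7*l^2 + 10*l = l*(l - 5)*(l - 2)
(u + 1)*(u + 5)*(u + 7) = u^3 + 13*u^2 + 47*u + 35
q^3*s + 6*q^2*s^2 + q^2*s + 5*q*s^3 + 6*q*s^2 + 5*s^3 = (q + s)*(q + 5*s)*(q*s + s)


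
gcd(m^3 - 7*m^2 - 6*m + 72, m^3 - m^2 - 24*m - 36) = m^2 - 3*m - 18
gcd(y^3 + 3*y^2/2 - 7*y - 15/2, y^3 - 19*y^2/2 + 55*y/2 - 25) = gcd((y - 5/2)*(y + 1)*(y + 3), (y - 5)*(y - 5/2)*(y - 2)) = y - 5/2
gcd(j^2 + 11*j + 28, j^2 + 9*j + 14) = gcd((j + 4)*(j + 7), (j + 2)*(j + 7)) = j + 7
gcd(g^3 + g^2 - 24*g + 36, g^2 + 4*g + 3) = 1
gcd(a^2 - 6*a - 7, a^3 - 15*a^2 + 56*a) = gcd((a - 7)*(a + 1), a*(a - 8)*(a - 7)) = a - 7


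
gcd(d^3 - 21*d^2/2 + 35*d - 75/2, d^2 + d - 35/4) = d - 5/2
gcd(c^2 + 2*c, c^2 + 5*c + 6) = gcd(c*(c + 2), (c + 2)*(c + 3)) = c + 2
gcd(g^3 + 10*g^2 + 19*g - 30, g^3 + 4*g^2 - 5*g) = g^2 + 4*g - 5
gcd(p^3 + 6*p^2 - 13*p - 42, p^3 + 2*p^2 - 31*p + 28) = p + 7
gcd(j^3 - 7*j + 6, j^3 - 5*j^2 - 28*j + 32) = j - 1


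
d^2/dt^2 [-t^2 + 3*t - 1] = -2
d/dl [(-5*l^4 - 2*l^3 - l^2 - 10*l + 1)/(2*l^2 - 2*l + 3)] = 2*(-10*l^5 + 13*l^4 - 26*l^3 + 2*l^2 - 5*l - 14)/(4*l^4 - 8*l^3 + 16*l^2 - 12*l + 9)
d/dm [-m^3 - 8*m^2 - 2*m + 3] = -3*m^2 - 16*m - 2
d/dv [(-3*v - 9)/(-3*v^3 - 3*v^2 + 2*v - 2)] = 6*(-3*v^3 - 15*v^2 - 9*v + 4)/(9*v^6 + 18*v^5 - 3*v^4 + 16*v^2 - 8*v + 4)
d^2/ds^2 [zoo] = 0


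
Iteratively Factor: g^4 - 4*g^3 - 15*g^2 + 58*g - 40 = (g - 1)*(g^3 - 3*g^2 - 18*g + 40) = (g - 5)*(g - 1)*(g^2 + 2*g - 8) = (g - 5)*(g - 2)*(g - 1)*(g + 4)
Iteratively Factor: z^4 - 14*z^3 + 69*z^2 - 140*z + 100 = (z - 5)*(z^3 - 9*z^2 + 24*z - 20) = (z - 5)*(z - 2)*(z^2 - 7*z + 10) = (z - 5)^2*(z - 2)*(z - 2)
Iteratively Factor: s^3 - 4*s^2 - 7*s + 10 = (s - 1)*(s^2 - 3*s - 10) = (s - 5)*(s - 1)*(s + 2)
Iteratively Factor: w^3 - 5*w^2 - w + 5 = (w - 1)*(w^2 - 4*w - 5) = (w - 1)*(w + 1)*(w - 5)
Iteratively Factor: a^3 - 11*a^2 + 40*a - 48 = (a - 3)*(a^2 - 8*a + 16) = (a - 4)*(a - 3)*(a - 4)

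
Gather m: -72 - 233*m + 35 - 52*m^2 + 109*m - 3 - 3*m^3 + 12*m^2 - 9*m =-3*m^3 - 40*m^2 - 133*m - 40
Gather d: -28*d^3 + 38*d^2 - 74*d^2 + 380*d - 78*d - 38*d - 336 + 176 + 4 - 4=-28*d^3 - 36*d^2 + 264*d - 160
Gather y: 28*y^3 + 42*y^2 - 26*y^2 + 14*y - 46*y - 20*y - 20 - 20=28*y^3 + 16*y^2 - 52*y - 40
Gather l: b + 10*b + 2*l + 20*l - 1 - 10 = 11*b + 22*l - 11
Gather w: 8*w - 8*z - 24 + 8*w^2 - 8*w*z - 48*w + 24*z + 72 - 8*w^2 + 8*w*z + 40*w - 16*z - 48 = 0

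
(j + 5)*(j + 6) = j^2 + 11*j + 30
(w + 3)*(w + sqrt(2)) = w^2 + sqrt(2)*w + 3*w + 3*sqrt(2)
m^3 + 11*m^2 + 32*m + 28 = (m + 2)^2*(m + 7)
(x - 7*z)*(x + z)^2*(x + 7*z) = x^4 + 2*x^3*z - 48*x^2*z^2 - 98*x*z^3 - 49*z^4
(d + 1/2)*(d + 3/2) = d^2 + 2*d + 3/4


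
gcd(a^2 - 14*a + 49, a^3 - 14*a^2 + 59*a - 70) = a - 7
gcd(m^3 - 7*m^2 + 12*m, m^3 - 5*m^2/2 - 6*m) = m^2 - 4*m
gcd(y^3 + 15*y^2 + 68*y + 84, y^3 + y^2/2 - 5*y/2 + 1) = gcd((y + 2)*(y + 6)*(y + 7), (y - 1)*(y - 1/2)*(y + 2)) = y + 2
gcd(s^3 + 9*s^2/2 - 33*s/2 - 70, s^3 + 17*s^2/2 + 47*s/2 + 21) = s + 7/2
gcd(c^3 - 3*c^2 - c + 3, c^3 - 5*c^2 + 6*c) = c - 3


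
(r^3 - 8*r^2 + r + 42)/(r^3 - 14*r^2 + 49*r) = (r^2 - r - 6)/(r*(r - 7))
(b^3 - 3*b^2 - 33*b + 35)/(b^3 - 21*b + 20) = (b - 7)/(b - 4)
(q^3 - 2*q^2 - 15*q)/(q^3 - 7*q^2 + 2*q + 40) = q*(q + 3)/(q^2 - 2*q - 8)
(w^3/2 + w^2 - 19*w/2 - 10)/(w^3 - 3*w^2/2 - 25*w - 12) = (-w^3 - 2*w^2 + 19*w + 20)/(-2*w^3 + 3*w^2 + 50*w + 24)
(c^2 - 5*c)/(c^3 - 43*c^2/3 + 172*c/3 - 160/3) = 3*c/(3*c^2 - 28*c + 32)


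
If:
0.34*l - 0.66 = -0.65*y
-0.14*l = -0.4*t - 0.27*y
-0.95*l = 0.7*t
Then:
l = 0.33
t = -0.45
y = 0.84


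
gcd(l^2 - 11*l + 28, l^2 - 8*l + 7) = l - 7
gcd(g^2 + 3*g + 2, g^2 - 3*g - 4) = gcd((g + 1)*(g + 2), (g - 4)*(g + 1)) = g + 1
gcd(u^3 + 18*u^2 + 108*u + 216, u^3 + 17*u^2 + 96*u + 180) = u^2 + 12*u + 36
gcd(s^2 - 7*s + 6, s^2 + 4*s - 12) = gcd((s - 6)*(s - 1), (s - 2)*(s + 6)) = 1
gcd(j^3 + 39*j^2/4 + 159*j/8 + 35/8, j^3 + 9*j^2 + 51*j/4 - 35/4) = j^2 + 19*j/2 + 35/2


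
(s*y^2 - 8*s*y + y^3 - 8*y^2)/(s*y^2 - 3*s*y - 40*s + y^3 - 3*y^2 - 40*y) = y/(y + 5)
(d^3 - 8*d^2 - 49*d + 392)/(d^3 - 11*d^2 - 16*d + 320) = (d^2 - 49)/(d^2 - 3*d - 40)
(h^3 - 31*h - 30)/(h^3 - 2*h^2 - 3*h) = (h^2 - h - 30)/(h*(h - 3))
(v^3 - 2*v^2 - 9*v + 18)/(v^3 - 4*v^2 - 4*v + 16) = (v^2 - 9)/(v^2 - 2*v - 8)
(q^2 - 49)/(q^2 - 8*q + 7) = (q + 7)/(q - 1)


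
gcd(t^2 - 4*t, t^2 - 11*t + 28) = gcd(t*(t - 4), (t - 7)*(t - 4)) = t - 4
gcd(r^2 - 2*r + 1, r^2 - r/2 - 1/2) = r - 1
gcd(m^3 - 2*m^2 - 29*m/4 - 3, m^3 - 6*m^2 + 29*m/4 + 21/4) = m + 1/2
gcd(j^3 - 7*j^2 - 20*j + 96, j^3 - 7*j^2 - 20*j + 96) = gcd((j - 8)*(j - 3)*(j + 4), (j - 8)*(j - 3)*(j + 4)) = j^3 - 7*j^2 - 20*j + 96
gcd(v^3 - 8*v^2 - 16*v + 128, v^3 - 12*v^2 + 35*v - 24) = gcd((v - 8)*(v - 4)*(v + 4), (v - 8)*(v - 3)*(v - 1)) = v - 8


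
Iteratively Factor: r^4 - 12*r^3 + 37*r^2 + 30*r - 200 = (r - 5)*(r^3 - 7*r^2 + 2*r + 40) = (r - 5)*(r - 4)*(r^2 - 3*r - 10) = (r - 5)^2*(r - 4)*(r + 2)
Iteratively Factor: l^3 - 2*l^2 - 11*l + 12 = (l - 4)*(l^2 + 2*l - 3) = (l - 4)*(l - 1)*(l + 3)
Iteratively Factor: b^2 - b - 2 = (b + 1)*(b - 2)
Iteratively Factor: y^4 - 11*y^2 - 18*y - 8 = (y + 1)*(y^3 - y^2 - 10*y - 8) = (y - 4)*(y + 1)*(y^2 + 3*y + 2) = (y - 4)*(y + 1)^2*(y + 2)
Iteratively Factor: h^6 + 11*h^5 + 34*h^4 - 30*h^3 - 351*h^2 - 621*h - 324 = (h + 4)*(h^5 + 7*h^4 + 6*h^3 - 54*h^2 - 135*h - 81) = (h + 3)*(h + 4)*(h^4 + 4*h^3 - 6*h^2 - 36*h - 27) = (h + 3)^2*(h + 4)*(h^3 + h^2 - 9*h - 9) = (h + 1)*(h + 3)^2*(h + 4)*(h^2 - 9) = (h + 1)*(h + 3)^3*(h + 4)*(h - 3)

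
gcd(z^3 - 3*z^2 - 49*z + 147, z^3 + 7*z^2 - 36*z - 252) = z + 7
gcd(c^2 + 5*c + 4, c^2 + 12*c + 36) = 1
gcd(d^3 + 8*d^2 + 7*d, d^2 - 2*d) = d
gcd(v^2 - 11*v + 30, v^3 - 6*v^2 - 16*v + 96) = v - 6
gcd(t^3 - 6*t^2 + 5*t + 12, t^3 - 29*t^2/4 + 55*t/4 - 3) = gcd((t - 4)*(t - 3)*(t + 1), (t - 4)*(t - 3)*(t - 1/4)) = t^2 - 7*t + 12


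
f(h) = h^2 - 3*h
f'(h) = 2*h - 3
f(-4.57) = 34.59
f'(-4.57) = -12.14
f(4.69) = 7.93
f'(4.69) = 6.38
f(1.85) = -2.13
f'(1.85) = 0.70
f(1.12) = -2.11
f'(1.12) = -0.76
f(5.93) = 17.37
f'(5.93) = 8.86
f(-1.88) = 9.17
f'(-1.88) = -6.76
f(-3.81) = 25.95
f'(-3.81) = -10.62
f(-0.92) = 3.61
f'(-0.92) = -4.84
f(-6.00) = 54.00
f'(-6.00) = -15.00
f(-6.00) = 54.00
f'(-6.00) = -15.00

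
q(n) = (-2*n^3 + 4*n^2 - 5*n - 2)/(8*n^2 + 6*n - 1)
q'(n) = (-16*n - 6)*(-2*n^3 + 4*n^2 - 5*n - 2)/(8*n^2 + 6*n - 1)^2 + (-6*n^2 + 8*n - 5)/(8*n^2 + 6*n - 1) = (-16*n^4 - 24*n^3 + 70*n^2 + 24*n + 17)/(64*n^4 + 96*n^3 + 20*n^2 - 12*n + 1)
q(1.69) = -0.27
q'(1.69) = 0.01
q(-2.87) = 1.94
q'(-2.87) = 0.00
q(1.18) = -0.33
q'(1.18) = 0.24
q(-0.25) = 0.23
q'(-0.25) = 3.92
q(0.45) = -1.09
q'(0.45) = 3.55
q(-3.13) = 1.95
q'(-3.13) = -0.05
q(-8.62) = 2.99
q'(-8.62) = -0.23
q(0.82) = -0.49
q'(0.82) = 0.73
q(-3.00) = 1.94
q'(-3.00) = -0.03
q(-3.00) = 1.94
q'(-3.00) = -0.03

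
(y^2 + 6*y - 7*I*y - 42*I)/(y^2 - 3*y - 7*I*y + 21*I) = (y + 6)/(y - 3)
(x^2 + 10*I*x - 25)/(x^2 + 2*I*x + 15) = (x + 5*I)/(x - 3*I)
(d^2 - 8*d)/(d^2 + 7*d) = (d - 8)/(d + 7)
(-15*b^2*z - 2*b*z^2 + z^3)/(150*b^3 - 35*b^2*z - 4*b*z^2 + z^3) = z*(3*b + z)/(-30*b^2 + b*z + z^2)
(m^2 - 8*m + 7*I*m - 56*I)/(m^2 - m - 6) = (m^2 + m*(-8 + 7*I) - 56*I)/(m^2 - m - 6)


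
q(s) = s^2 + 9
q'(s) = 2*s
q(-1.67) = 11.79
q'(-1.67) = -3.34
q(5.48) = 39.03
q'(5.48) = 10.96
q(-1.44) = 11.07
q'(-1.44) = -2.88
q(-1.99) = 12.96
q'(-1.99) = -3.98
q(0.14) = 9.02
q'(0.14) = 0.28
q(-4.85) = 32.52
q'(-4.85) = -9.70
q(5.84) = 43.11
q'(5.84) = 11.68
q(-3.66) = 22.40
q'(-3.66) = -7.32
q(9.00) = 90.00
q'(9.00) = 18.00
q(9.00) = 90.00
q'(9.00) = 18.00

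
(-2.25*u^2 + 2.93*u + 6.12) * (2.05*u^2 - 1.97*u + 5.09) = -4.6125*u^4 + 10.439*u^3 - 4.6786*u^2 + 2.8573*u + 31.1508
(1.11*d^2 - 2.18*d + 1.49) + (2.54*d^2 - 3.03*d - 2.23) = 3.65*d^2 - 5.21*d - 0.74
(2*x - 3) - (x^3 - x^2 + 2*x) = -x^3 + x^2 - 3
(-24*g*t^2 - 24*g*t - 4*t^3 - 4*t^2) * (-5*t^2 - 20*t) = 120*g*t^4 + 600*g*t^3 + 480*g*t^2 + 20*t^5 + 100*t^4 + 80*t^3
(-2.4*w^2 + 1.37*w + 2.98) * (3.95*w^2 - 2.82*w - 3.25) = -9.48*w^4 + 12.1795*w^3 + 15.7076*w^2 - 12.8561*w - 9.685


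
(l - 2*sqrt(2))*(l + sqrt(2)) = l^2 - sqrt(2)*l - 4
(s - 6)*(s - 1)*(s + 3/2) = s^3 - 11*s^2/2 - 9*s/2 + 9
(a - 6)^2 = a^2 - 12*a + 36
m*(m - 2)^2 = m^3 - 4*m^2 + 4*m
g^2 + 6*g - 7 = (g - 1)*(g + 7)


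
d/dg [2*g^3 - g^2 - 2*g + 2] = 6*g^2 - 2*g - 2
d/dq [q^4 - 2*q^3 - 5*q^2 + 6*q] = 4*q^3 - 6*q^2 - 10*q + 6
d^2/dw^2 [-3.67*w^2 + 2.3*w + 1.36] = -7.34000000000000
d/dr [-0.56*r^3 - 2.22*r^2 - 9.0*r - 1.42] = -1.68*r^2 - 4.44*r - 9.0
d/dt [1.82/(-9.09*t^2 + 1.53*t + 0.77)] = (33.0876*t - 2.7846)/(-9.09*t^2 + 1.53*t + 0.77)^2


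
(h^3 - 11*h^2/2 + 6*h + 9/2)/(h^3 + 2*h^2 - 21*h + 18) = (2*h^2 - 5*h - 3)/(2*(h^2 + 5*h - 6))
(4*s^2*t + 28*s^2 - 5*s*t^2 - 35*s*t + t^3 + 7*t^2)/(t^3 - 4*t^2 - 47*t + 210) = (4*s^2 - 5*s*t + t^2)/(t^2 - 11*t + 30)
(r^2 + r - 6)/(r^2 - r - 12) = (r - 2)/(r - 4)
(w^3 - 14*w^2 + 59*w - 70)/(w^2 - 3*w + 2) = (w^2 - 12*w + 35)/(w - 1)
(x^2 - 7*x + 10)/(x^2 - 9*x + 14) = (x - 5)/(x - 7)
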